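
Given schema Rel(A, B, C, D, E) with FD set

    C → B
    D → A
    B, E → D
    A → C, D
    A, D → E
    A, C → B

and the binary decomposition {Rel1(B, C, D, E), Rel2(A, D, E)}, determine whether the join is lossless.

Common attributes: Rel1 ∩ Rel2 = {D, E}.
Closure of {D, E}: D → A applies, adding A; A → C, D applies, adding C; A, C → B applies, adding B. So (D, E)⁺ = {A, B, C, D, E}.
This closure contains every attribute of Rel1, so Rel1 ∩ Rel2 → Rel1. The join is lossless.

Yes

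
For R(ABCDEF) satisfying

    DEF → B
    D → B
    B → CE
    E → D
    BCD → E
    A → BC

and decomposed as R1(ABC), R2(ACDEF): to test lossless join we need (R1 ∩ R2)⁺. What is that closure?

ABCDE

R1 ∩ R2 = {AC}.
A → BC applies, adding B
B → CE applies, adding E
E → D applies, adding D
Closure: {ABCDE}.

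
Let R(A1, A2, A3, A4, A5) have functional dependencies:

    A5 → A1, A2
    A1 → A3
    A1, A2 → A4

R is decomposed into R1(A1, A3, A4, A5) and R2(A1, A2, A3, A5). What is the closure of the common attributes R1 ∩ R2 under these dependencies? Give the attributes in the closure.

A1, A2, A3, A4, A5

R1 ∩ R2 = {A1, A3, A5}.
A5 → A1, A2 applies, adding A2
A1, A2 → A4 applies, adding A4
Closure: {A1, A2, A3, A4, A5}.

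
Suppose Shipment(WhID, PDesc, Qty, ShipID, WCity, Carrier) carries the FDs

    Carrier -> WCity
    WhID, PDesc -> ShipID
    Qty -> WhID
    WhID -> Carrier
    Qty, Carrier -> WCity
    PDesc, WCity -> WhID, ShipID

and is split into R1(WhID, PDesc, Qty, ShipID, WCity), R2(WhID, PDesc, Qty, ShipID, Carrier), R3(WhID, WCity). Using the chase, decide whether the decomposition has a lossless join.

Yes

Chase test. Columns are WhID, PDesc, Qty, ShipID, WCity, Carrier; row i has aⱼ where attribute j ∈ Ri, else bᵢⱼ.
Initial tableau (one row per fragment):
  row 1: a1 a2 a3 a4 a5 b16
  row 2: a1 a2 a3 a4 b25 a6
  row 3: a1 b32 b33 b34 a5 b36
Rows 1 and 2 agree on WhID; apply WhID→Carrier and equate their Carrier entries.
Rows 1 and 3 agree on WhID; apply WhID→Carrier and equate their Carrier entries.
Rows 1 and 2 agree on Qty, Carrier; apply Qty, Carrier→WCity and equate their WCity entries.
Row 1 is now all distinguished symbols — the join is lossless.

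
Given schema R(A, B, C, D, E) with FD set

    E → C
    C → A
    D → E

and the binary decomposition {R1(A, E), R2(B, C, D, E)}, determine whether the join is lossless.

Common attributes: R1 ∩ R2 = {E}.
Closure of {E}: E → C applies, adding C; C → A applies, adding A. So (E)⁺ = {A, C, E}.
This closure contains every attribute of R1, so R1 ∩ R2 → R1. The join is lossless.

Yes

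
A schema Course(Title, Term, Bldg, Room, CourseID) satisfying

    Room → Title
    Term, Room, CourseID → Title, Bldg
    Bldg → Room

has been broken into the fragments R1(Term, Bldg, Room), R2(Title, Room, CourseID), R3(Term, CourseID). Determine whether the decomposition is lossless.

Chase test. Columns are Title, Term, Bldg, Room, CourseID; row i has aⱼ where attribute j ∈ Ri, else bᵢⱼ.
Initial tableau (one row per fragment):
  row 1: b11 a2 a3 a4 b15
  row 2: a1 b22 b23 a4 a5
  row 3: b31 a2 b33 b34 a5
Rows 1 and 2 agree on Room; apply Room→Title and equate their Title entries.
No row becomes fully distinguished — the join is lossy.

No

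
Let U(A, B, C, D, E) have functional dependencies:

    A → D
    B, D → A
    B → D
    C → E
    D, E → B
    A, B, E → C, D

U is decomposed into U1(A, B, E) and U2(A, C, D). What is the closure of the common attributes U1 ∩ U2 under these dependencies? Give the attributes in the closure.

A, D

U1 ∩ U2 = {A}.
A → D applies, adding D
Closure: {A, D}.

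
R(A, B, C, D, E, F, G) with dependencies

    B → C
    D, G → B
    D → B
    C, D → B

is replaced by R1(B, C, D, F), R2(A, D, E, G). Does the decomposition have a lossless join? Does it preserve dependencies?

Lossless test: (D)⁺ = {B, C, D}, which is a superkey of neither fragment — lossy.
Dependency preservation: D, G → B is not contained in any single fragment, but the restricted closure of its left-hand side across the fragments still reaches the right-hand side; the remaining FDs each lie inside some fragment. All dependencies are preserved.

lossy but dependency-preserving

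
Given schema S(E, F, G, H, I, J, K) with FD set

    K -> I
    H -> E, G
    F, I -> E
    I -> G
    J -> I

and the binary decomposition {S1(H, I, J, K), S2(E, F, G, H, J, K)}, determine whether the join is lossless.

Yes

Common attributes: S1 ∩ S2 = {H, J, K}.
Closure of {H, J, K}: K → I applies, adding I; H → E, G applies, adding E, G. So (H, J, K)⁺ = {E, G, H, I, J, K}.
This closure contains every attribute of S1, so S1 ∩ S2 → S1. The join is lossless.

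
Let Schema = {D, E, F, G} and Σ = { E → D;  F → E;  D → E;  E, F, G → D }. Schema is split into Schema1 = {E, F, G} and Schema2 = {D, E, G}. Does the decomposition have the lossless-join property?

Common attributes: Schema1 ∩ Schema2 = {E, G}.
Closure of {E, G}: E → D applies, adding D. So (E, G)⁺ = {D, E, G}.
This closure contains every attribute of Schema2, so Schema1 ∩ Schema2 → Schema2. The join is lossless.

Yes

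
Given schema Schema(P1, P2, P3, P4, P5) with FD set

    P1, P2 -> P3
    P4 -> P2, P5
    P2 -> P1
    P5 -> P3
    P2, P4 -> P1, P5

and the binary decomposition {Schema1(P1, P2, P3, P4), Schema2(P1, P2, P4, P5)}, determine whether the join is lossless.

Common attributes: Schema1 ∩ Schema2 = {P1, P2, P4}.
Closure of {P1, P2, P4}: P1, P2 → P3 applies, adding P3; P4 → P2, P5 applies, adding P5. So (P1, P2, P4)⁺ = {P1, P2, P3, P4, P5}.
This closure contains every attribute of Schema1, so Schema1 ∩ Schema2 → Schema1. The join is lossless.

Yes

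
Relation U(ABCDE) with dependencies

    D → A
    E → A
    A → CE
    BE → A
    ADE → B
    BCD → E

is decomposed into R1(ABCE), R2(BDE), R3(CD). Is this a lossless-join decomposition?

Chase test. Columns are ABCDE; row i has aⱼ where attribute j ∈ Ri, else bᵢⱼ.
Initial tableau (one row per fragment):
  row 1: a1 a2 a3 b14 a5
  row 2: b21 a2 b23 a4 a5
  row 3: b31 b32 a3 a4 b35
Rows 2 and 3 agree on D; apply D→A and equate their A entries.
Rows 1 and 2 agree on E; apply E→A and equate their A entries.
Rows 1 and 2 agree on A; apply A→CE and equate their CE entries.
Rows 1 and 3 agree on A; apply A→CE and equate their CE entries.
Rows 2 and 3 agree on ADE; apply ADE→B and equate their B entries.
Row 2 is now all distinguished symbols — the join is lossless.

Yes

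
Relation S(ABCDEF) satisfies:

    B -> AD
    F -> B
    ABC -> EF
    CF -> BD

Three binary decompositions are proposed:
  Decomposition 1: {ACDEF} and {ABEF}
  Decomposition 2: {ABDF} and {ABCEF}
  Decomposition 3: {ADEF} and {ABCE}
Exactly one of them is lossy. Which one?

Decomposition 3

Decomposition 1: common = {AEF}, closure = {ABDEF} → lossless.
Decomposition 2: common = {ABF}, closure = {ABDF} → lossless.
Decomposition 3: common = {AE}, closure = {AE} → lossy.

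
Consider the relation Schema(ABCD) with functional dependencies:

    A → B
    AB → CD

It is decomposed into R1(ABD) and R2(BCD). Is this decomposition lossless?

No

Common attributes: R1 ∩ R2 = {BD}.
No dependency enlarges {BD}, so (BD)⁺ = {BD}.
The closure contains neither all of R1 = {ABD} nor all of R2 = {BCD}, so the common attributes are not a superkey of either fragment. The join is lossy.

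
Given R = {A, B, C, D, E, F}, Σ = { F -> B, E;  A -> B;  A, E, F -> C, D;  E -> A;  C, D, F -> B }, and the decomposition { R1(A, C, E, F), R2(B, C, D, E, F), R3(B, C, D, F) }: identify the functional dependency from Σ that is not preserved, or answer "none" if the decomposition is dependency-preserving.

Check A → B: no single fragment contains all of {A, B}, and the restricted closure of {A} across the fragments never reaches {B}.
F → B, E is preserved.
A, E, F → C, D is preserved.
E → A is preserved.
C, D, F → B is preserved.

A -> B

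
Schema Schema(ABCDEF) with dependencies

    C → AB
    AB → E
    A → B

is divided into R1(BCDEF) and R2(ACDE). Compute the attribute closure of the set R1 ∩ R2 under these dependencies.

ABCDE

R1 ∩ R2 = {CDE}.
C → AB applies, adding AB
Closure: {ABCDE}.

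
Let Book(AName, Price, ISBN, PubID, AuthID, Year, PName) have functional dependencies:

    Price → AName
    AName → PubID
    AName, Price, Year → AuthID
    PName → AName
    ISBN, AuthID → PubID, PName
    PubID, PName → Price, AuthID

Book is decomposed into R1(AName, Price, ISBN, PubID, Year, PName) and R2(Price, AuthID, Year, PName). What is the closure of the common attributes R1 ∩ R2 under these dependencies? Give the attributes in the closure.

R1 ∩ R2 = {Price, Year, PName}.
Price → AName applies, adding AName
AName → PubID applies, adding PubID
AName, Price, Year → AuthID applies, adding AuthID
Closure: {AName, Price, PubID, AuthID, Year, PName}.

AName, Price, PubID, AuthID, Year, PName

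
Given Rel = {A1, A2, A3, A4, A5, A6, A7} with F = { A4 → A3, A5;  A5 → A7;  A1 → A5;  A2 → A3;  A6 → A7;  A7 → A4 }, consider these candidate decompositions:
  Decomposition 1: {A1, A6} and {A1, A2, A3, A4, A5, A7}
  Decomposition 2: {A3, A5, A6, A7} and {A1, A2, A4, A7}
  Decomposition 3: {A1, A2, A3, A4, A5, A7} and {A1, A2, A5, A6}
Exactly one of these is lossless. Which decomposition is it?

Decomposition 1: common = {A1}, closure = {A1, A3, A4, A5, A7} → lossy.
Decomposition 2: common = {A7}, closure = {A3, A4, A5, A7} → lossy.
Decomposition 3: common = {A1, A2, A5}, closure = {A1, A2, A3, A4, A5, A7} → lossless.

Decomposition 3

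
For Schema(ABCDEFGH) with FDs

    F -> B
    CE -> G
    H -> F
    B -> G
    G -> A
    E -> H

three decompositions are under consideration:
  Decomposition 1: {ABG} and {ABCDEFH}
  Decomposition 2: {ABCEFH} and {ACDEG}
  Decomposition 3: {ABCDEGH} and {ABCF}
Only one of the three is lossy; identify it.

Decomposition 1: common = {AB}, closure = {ABG} → lossless.
Decomposition 2: common = {ACE}, closure = {ABCEFGH} → lossless.
Decomposition 3: common = {ABC}, closure = {ABCG} → lossy.

Decomposition 3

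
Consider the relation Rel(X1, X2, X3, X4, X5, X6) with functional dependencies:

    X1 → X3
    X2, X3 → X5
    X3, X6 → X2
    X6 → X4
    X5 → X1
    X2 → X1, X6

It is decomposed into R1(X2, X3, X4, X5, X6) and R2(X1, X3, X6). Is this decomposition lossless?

Common attributes: R1 ∩ R2 = {X3, X6}.
Closure of {X3, X6}: X3, X6 → X2 applies, adding X2; X6 → X4 applies, adding X4; X2 → X1, X6 applies, adding X1; X2, X3 → X5 applies, adding X5. So (X3, X6)⁺ = {X1, X2, X3, X4, X5, X6}.
This closure contains every attribute of R1, so R1 ∩ R2 → R1. The join is lossless.

Yes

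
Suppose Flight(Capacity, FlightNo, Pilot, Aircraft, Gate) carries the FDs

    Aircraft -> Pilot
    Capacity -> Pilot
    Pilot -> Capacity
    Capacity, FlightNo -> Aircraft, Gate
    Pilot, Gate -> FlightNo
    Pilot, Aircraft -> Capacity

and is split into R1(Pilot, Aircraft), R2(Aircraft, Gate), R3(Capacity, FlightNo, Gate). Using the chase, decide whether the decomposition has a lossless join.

Chase test. Columns are Capacity, FlightNo, Pilot, Aircraft, Gate; row i has aⱼ where attribute j ∈ Ri, else bᵢⱼ.
Initial tableau (one row per fragment):
  row 1: b11 b12 a3 a4 b15
  row 2: b21 b22 b23 a4 a5
  row 3: a1 a2 b33 b34 a5
Rows 1 and 2 agree on Aircraft; apply Aircraft→Pilot and equate their Pilot entries.
Rows 1 and 2 agree on Pilot; apply Pilot→Capacity and equate their Capacity entries.
No row becomes fully distinguished — the join is lossy.

No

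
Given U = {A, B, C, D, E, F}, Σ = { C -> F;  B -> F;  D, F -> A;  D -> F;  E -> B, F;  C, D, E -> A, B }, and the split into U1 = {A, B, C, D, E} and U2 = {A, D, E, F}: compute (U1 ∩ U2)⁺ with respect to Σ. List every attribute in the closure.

A, B, D, E, F

U1 ∩ U2 = {A, D, E}.
D → F applies, adding F
E → B, F applies, adding B
Closure: {A, B, D, E, F}.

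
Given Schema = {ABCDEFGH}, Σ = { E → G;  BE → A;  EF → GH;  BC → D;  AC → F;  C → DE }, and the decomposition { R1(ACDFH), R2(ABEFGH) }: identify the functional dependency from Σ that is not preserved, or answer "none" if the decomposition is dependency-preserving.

C → DE

Check C → DE: no single fragment contains all of {CDE}, and the restricted closure of {C} across the fragments never reaches {DE}.
E → G is preserved.
BE → A is preserved.
EF → GH is preserved.
BC → D is preserved.
AC → F is preserved.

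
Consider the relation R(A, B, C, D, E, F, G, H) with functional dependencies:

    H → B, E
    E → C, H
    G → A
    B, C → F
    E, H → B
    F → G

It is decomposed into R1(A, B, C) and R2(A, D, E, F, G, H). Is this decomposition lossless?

Common attributes: R1 ∩ R2 = {A}.
No dependency enlarges {A}, so (A)⁺ = {A}.
The closure contains neither all of R1 = {A, B, C} nor all of R2 = {A, D, E, F, G, H}, so the common attributes are not a superkey of either fragment. The join is lossy.

No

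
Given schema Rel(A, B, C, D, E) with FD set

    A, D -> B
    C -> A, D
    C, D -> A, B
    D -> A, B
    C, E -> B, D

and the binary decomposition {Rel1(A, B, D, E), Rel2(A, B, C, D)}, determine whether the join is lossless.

Common attributes: Rel1 ∩ Rel2 = {A, B, D}.
No dependency enlarges {A, B, D}, so (A, B, D)⁺ = {A, B, D}.
The closure contains neither all of Rel1 = {A, B, D, E} nor all of Rel2 = {A, B, C, D}, so the common attributes are not a superkey of either fragment. The join is lossy.

No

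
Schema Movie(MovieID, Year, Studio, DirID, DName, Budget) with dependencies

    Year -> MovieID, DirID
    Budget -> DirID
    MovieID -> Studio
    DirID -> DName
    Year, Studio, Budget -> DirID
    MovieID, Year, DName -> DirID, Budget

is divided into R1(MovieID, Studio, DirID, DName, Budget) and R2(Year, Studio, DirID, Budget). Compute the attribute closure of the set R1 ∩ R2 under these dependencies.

R1 ∩ R2 = {Studio, DirID, Budget}.
DirID → DName applies, adding DName
Closure: {Studio, DirID, DName, Budget}.

Studio, DirID, DName, Budget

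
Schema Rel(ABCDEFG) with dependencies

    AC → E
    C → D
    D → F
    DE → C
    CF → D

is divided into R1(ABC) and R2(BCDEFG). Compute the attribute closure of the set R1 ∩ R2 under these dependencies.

BCDF

R1 ∩ R2 = {BC}.
C → D applies, adding D
D → F applies, adding F
Closure: {BCDF}.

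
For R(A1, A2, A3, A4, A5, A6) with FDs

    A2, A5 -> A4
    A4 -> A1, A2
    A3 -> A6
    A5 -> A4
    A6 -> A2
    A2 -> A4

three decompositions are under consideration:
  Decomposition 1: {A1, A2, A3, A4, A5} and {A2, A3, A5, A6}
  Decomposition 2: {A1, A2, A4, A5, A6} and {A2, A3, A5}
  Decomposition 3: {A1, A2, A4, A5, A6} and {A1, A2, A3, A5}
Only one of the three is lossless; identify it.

Decomposition 1: common = {A2, A3, A5}, closure = {A1, A2, A3, A4, A5, A6} → lossless.
Decomposition 2: common = {A2, A5}, closure = {A1, A2, A4, A5} → lossy.
Decomposition 3: common = {A1, A2, A5}, closure = {A1, A2, A4, A5} → lossy.

Decomposition 1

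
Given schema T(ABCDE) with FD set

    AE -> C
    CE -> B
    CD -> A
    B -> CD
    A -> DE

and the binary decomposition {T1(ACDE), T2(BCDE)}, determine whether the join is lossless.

Yes

Common attributes: T1 ∩ T2 = {CDE}.
Closure of {CDE}: CE → B applies, adding B; CD → A applies, adding A. So (CDE)⁺ = {ABCDE}.
This closure contains every attribute of T1, so T1 ∩ T2 → T1. The join is lossless.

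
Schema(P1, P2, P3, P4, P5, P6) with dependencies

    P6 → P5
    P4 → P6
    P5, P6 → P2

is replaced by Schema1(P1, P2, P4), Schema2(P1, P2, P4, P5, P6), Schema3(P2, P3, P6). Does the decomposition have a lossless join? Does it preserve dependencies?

Lossless test (chase): Rows 2 and 3 agree on P6; apply P6→P5 and equate their P5 entries. Rows 1 and 2 agree on P4; apply P4→P6 and equate their P6 entries. Rows 1 and 2 agree on P6; apply P6→P5 and equate their P5 entries. No row becomes fully distinguished — the join is lossy.
Dependency preservation: every FD's attributes lie within a single fragment, so each can be enforced locally — preserved.

lossy but dependency-preserving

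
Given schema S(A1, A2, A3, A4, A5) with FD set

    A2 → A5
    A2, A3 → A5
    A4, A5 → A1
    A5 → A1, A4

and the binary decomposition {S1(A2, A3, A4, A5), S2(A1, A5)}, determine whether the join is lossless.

Yes

Common attributes: S1 ∩ S2 = {A5}.
Closure of {A5}: A5 → A1, A4 applies, adding A1, A4. So (A5)⁺ = {A1, A4, A5}.
This closure contains every attribute of S2, so S1 ∩ S2 → S2. The join is lossless.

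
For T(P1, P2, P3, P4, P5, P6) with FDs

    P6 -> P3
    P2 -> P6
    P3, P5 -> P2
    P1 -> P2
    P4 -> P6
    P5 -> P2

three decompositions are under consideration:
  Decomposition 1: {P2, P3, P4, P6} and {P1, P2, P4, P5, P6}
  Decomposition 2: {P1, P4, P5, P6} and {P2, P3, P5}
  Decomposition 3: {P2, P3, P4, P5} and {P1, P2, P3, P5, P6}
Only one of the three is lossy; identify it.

Decomposition 1: common = {P2, P4, P6}, closure = {P2, P3, P4, P6} → lossless.
Decomposition 2: common = {P5}, closure = {P2, P3, P5, P6} → lossless.
Decomposition 3: common = {P2, P3, P5}, closure = {P2, P3, P5, P6} → lossy.

Decomposition 3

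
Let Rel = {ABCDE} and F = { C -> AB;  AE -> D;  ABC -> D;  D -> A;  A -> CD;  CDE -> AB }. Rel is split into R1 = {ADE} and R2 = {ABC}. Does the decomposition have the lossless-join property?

Common attributes: R1 ∩ R2 = {A}.
Closure of {A}: A → CD applies, adding CD; C → AB applies, adding B. So (A)⁺ = {ABCD}.
This closure contains every attribute of R2, so R1 ∩ R2 → R2. The join is lossless.

Yes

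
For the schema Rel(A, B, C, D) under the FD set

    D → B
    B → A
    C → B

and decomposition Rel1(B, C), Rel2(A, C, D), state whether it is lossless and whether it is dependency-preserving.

Lossless test: (C)⁺ = {A, B, C}, which contains all of one fragment — lossless.
Dependency preservation: the restricted closure of {D} across the fragments never reaches {B}, so D → B cannot be enforced without a join — not preserved.

lossless but not dependency-preserving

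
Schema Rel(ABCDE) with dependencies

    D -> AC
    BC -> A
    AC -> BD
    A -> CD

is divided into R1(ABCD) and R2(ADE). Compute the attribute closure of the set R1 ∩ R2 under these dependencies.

R1 ∩ R2 = {AD}.
D → AC applies, adding C
AC → BD applies, adding B
Closure: {ABCD}.

ABCD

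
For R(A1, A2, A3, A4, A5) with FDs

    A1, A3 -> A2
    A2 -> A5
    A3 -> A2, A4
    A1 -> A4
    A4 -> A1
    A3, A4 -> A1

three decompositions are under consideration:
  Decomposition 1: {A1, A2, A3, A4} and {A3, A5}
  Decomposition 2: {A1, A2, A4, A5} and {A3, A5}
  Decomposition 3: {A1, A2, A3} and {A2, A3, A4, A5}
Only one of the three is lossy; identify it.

Decomposition 1: common = {A3}, closure = {A1, A2, A3, A4, A5} → lossless.
Decomposition 2: common = {A5}, closure = {A5} → lossy.
Decomposition 3: common = {A2, A3}, closure = {A1, A2, A3, A4, A5} → lossless.

Decomposition 2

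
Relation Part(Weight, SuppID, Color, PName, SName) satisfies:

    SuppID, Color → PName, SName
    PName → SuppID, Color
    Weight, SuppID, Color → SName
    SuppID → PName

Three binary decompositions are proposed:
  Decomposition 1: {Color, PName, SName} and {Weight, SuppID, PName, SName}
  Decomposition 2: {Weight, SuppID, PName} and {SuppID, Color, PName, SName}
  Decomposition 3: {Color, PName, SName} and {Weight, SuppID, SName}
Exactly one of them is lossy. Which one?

Decomposition 3

Decomposition 1: common = {PName, SName}, closure = {SuppID, Color, PName, SName} → lossless.
Decomposition 2: common = {SuppID, PName}, closure = {SuppID, Color, PName, SName} → lossless.
Decomposition 3: common = {SName}, closure = {SName} → lossy.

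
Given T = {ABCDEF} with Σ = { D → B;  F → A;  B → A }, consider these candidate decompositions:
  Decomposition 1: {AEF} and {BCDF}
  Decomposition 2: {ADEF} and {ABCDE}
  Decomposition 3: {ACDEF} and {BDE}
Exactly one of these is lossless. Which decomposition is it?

Decomposition 1: common = {F}, closure = {AF} → lossy.
Decomposition 2: common = {ADE}, closure = {ABDE} → lossy.
Decomposition 3: common = {DE}, closure = {ABDE} → lossless.

Decomposition 3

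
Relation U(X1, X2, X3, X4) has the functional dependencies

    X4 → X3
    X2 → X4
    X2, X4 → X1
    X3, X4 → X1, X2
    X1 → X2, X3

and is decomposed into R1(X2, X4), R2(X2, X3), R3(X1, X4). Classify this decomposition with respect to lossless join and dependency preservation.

Lossless test (chase): Rows 1 and 3 agree on X4; apply X4→X3 and equate their X3 entries. Rows 1 and 2 agree on X2; apply X2→X4 and equate their X4 entries. Rows 1 and 2 agree on X2, X4; apply X2, X4→X1 and equate their X1 entries. Rows 1 and 3 agree on X3, X4; apply X3, X4→X1, X2 and equate their X1, X2 entries. Rows 1 and 2 agree on X1; apply X1→X2, X3 and equate their X2, X3 entries. Row 1 is now all distinguished symbols — the join is lossless.
Dependency preservation: X4 → X3; X2, X4 → X1; X3, X4 → X1, X2; X1 → X2, X3 are not contained in any single fragment, but the restricted closure of each left-hand side across the fragments still reaches the right-hand side; the remaining FDs each lie inside some fragment. All dependencies are preserved.

lossless and dependency-preserving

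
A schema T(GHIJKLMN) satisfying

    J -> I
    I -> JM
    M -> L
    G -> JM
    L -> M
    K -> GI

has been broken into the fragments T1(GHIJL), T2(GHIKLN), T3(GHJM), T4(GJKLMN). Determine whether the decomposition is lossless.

Yes

Chase test. Columns are GHIJKLMN; row i has aⱼ where attribute j ∈ Ti, else bᵢⱼ.
Initial tableau (one row per fragment):
  row 1: a1 a2 a3 a4 b15 a6 b17 b18
  row 2: a1 a2 a3 b24 a5 a6 b27 a8
  row 3: a1 a2 b33 a4 b35 b36 a7 b38
  row 4: a1 b42 b43 a4 a5 a6 a7 a8
Rows 1 and 3 agree on J; apply J→I and equate their I entries.
Rows 1 and 4 agree on J; apply J→I and equate their I entries.
Rows 1 and 2 agree on I; apply I→JM and equate their JM entries.
Rows 1 and 3 agree on I; apply I→JM and equate their JM entries.
Rows 1 and 3 agree on M; apply M→L and equate their L entries.
Row 2 is now all distinguished symbols — the join is lossless.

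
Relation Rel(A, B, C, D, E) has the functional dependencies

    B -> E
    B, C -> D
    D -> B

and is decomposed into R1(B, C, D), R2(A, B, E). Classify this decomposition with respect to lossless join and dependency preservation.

lossy but dependency-preserving

Lossless test: (B)⁺ = {B, E}, which is a superkey of neither fragment — lossy.
Dependency preservation: every FD's attributes lie within a single fragment, so each can be enforced locally — preserved.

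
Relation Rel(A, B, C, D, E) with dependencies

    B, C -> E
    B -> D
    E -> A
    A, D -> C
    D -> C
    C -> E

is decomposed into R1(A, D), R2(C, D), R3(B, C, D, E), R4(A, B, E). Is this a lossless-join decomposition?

Yes

Chase test. Columns are A, B, C, D, E; row i has aⱼ where attribute j ∈ Ri, else bᵢⱼ.
Initial tableau (one row per fragment):
  row 1: a1 b12 b13 a4 b15
  row 2: b21 b22 a3 a4 b25
  row 3: b31 a2 a3 a4 a5
  row 4: a1 a2 b43 b44 a5
Rows 3 and 4 agree on B; apply B→D and equate their D entries.
Rows 3 and 4 agree on E; apply E→A and equate their A entries.
Rows 1 and 3 agree on A, D; apply A, D→C and equate their C entries.
Rows 1 and 4 agree on A, D; apply A, D→C and equate their C entries.
Rows 1 and 2 agree on C; apply C→E and equate their E entries.
Rows 1 and 3 agree on C; apply C→E and equate their E entries.
Rows 1 and 2 agree on E; apply E→A and equate their A entries.
Row 3 is now all distinguished symbols — the join is lossless.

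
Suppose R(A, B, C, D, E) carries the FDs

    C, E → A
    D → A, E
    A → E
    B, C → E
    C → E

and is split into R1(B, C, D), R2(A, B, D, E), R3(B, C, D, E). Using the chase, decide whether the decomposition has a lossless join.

Chase test. Columns are A, B, C, D, E; row i has aⱼ where attribute j ∈ Ri, else bᵢⱼ.
Initial tableau (one row per fragment):
  row 1: b11 a2 a3 a4 b15
  row 2: a1 a2 b23 a4 a5
  row 3: b31 a2 a3 a4 a5
Rows 1 and 2 agree on D; apply D→A, E and equate their A, E entries.
Rows 1 and 3 agree on D; apply D→A, E and equate their A, E entries.
Row 1 is now all distinguished symbols — the join is lossless.

Yes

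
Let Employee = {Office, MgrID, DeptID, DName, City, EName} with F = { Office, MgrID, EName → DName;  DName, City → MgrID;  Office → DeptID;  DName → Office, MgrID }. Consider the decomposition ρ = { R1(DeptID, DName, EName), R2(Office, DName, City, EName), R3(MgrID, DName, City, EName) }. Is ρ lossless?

Yes

Chase test. Columns are Office, MgrID, DeptID, DName, City, EName; row i has aⱼ where attribute j ∈ Ri, else bᵢⱼ.
Initial tableau (one row per fragment):
  row 1: b11 b12 a3 a4 b15 a6
  row 2: a1 b22 b23 a4 a5 a6
  row 3: b31 a2 b33 a4 a5 a6
Rows 2 and 3 agree on DName, City; apply DName, City→MgrID and equate their MgrID entries.
Rows 1 and 2 agree on DName; apply DName→Office, MgrID and equate their Office, MgrID entries.
Rows 1 and 3 agree on DName; apply DName→Office, MgrID and equate their Office, MgrID entries.
Rows 1 and 2 agree on Office; apply Office→DeptID and equate their DeptID entries.
Rows 1 and 3 agree on Office; apply Office→DeptID and equate their DeptID entries.
Row 2 is now all distinguished symbols — the join is lossless.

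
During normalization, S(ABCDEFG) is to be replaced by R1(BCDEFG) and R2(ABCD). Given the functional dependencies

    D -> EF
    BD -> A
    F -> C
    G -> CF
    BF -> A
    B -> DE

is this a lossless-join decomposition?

Common attributes: R1 ∩ R2 = {BCD}.
Closure of {BCD}: D → EF applies, adding EF; BD → A applies, adding A. So (BCD)⁺ = {ABCDEF}.
This closure contains every attribute of R2, so R1 ∩ R2 → R2. The join is lossless.

Yes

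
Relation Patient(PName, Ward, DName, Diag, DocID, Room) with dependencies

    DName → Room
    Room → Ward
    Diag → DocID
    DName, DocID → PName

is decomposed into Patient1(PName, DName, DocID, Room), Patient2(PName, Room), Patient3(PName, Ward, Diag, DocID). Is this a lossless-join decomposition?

Chase test. Columns are PName, Ward, DName, Diag, DocID, Room; row i has aⱼ where attribute j ∈ Patienti, else bᵢⱼ.
Initial tableau (one row per fragment):
  row 1: a1 b12 a3 b14 a5 a6
  row 2: a1 b22 b23 b24 b25 a6
  row 3: a1 a2 b33 a4 a5 b36
Rows 1 and 2 agree on Room; apply Room→Ward and equate their Ward entries.
No row becomes fully distinguished — the join is lossy.

No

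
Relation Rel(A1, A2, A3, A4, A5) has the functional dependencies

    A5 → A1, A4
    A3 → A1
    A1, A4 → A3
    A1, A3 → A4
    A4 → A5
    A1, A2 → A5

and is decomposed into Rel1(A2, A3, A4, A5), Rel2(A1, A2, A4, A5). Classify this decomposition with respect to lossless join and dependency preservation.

lossless and dependency-preserving

Lossless test: (A2, A4, A5)⁺ = {A1, A2, A3, A4, A5}, which contains all of one fragment — lossless.
Dependency preservation: A3 → A1; A1, A4 → A3; A1, A3 → A4 are not contained in any single fragment, but the restricted closure of each left-hand side across the fragments still reaches the right-hand side; the remaining FDs each lie inside some fragment. All dependencies are preserved.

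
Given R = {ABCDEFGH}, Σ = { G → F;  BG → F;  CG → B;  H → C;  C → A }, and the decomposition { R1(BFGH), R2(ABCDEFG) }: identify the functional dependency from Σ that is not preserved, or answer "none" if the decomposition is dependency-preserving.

H → C

Check H → C: no single fragment contains all of {CH}, and the restricted closure of {H} across the fragments never reaches {C}.
G → F is preserved.
BG → F is preserved.
CG → B is preserved.
C → A is preserved.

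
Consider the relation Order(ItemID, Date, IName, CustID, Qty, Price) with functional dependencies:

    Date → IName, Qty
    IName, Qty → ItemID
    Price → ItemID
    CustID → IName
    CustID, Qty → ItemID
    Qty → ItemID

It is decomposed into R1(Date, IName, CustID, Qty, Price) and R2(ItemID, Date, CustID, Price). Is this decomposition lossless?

Yes

Common attributes: R1 ∩ R2 = {Date, CustID, Price}.
Closure of {Date, CustID, Price}: Date → IName, Qty applies, adding IName, Qty; IName, Qty → ItemID applies, adding ItemID. So (Date, CustID, Price)⁺ = {ItemID, Date, IName, CustID, Qty, Price}.
This closure contains every attribute of R1, so R1 ∩ R2 → R1. The join is lossless.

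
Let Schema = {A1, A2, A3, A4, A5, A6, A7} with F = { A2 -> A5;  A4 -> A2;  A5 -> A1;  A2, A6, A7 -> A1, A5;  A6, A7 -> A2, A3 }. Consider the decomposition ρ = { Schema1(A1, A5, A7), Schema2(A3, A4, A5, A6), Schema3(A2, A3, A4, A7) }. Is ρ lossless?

Chase test. Columns are A1, A2, A3, A4, A5, A6, A7; row i has aⱼ where attribute j ∈ Schemai, else bᵢⱼ.
Initial tableau (one row per fragment):
  row 1: a1 b12 b13 b14 a5 b16 a7
  row 2: b21 b22 a3 a4 a5 a6 b27
  row 3: b31 a2 a3 a4 b35 b36 a7
Rows 2 and 3 agree on A4; apply A4→A2 and equate their A2 entries.
Rows 1 and 2 agree on A5; apply A5→A1 and equate their A1 entries.
Rows 2 and 3 agree on A2; apply A2→A5 and equate their A5 entries.
Rows 1 and 3 agree on A5; apply A5→A1 and equate their A1 entries.
No row becomes fully distinguished — the join is lossy.

No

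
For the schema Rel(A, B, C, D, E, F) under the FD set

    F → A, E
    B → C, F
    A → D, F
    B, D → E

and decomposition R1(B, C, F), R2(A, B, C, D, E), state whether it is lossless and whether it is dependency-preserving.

Lossless test: (B, C)⁺ = {A, B, C, D, E, F}, which contains all of one fragment — lossless.
Dependency preservation: the restricted closure of {F} across the fragments never reaches {A, E}, so F → A, E cannot be enforced without a join — not preserved.

lossless but not dependency-preserving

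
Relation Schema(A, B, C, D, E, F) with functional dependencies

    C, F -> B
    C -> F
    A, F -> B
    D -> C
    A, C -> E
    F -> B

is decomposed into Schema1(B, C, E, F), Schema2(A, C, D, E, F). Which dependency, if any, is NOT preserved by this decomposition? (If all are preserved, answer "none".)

none

C, F → B lies within Schema1.
C → F lies within Schema1.
A, F → B: restricted closure across fragments reaches B.
D → C lies within Schema2.
A, C → E lies within Schema2.
F → B lies within Schema1.
Every dependency is enforceable on the fragments, so the decomposition is dependency-preserving.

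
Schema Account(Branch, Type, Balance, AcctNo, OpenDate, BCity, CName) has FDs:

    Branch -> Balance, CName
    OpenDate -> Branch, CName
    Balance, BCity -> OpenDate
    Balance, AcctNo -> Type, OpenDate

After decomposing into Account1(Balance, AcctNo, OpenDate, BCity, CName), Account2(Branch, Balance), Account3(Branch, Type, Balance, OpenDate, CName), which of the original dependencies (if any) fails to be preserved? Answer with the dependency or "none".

Check Balance, AcctNo → Type, OpenDate: no single fragment contains all of {Type, Balance, AcctNo, OpenDate}, and the restricted closure of {Balance, AcctNo} across the fragments never reaches {Type, OpenDate}.
Branch → Balance, CName is preserved.
OpenDate → Branch, CName is preserved.
Balance, BCity → OpenDate is preserved.

Balance, AcctNo -> Type, OpenDate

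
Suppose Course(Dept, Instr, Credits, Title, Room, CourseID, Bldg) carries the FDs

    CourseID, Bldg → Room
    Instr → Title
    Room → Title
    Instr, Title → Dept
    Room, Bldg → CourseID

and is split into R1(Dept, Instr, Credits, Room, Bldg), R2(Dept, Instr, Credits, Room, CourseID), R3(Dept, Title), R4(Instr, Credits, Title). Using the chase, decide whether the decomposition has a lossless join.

No

Chase test. Columns are Dept, Instr, Credits, Title, Room, CourseID, Bldg; row i has aⱼ where attribute j ∈ Ri, else bᵢⱼ.
Initial tableau (one row per fragment):
  row 1: a1 a2 a3 b14 a5 b16 a7
  row 2: a1 a2 a3 b24 a5 a6 b27
  row 3: a1 b32 b33 a4 b35 b36 b37
  row 4: b41 a2 a3 a4 b45 b46 b47
Rows 1 and 2 agree on Instr; apply Instr→Title and equate their Title entries.
Rows 1 and 4 agree on Instr; apply Instr→Title and equate their Title entries.
Rows 1 and 4 agree on Instr, Title; apply Instr, Title→Dept and equate their Dept entries.
No row becomes fully distinguished — the join is lossy.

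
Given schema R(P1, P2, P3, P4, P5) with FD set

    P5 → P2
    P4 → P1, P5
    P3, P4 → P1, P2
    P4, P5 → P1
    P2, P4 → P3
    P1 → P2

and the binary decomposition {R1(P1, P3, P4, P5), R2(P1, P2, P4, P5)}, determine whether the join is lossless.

Common attributes: R1 ∩ R2 = {P1, P4, P5}.
Closure of {P1, P4, P5}: P5 → P2 applies, adding P2; P2, P4 → P3 applies, adding P3. So (P1, P4, P5)⁺ = {P1, P2, P3, P4, P5}.
This closure contains every attribute of R1, so R1 ∩ R2 → R1. The join is lossless.

Yes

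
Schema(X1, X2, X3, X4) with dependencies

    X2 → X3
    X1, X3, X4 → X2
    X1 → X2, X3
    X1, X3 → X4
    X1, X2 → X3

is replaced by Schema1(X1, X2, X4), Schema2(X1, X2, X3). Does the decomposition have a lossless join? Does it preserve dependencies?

lossless and dependency-preserving

Lossless test: (X1, X2)⁺ = {X1, X2, X3, X4}, which contains all of one fragment — lossless.
Dependency preservation: X1, X3, X4 → X2; X1, X3 → X4 are not contained in any single fragment, but the restricted closure of each left-hand side across the fragments still reaches the right-hand side; the remaining FDs each lie inside some fragment. All dependencies are preserved.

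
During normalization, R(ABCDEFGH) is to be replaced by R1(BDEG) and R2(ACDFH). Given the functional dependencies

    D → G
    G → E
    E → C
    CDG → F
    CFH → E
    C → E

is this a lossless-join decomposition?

No

Common attributes: R1 ∩ R2 = {D}.
Closure of {D}: D → G applies, adding G; G → E applies, adding E; E → C applies, adding C; CDG → F applies, adding F. So (D)⁺ = {CDEFG}.
The closure contains neither all of R1 = {BDEG} nor all of R2 = {ACDFH}, so the common attributes are not a superkey of either fragment. The join is lossy.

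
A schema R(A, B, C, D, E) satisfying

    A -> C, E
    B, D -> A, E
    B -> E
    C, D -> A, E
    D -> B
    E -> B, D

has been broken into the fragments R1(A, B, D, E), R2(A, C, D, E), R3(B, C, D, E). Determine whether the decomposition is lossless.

Yes

Chase test. Columns are A, B, C, D, E; row i has aⱼ where attribute j ∈ Ri, else bᵢⱼ.
Initial tableau (one row per fragment):
  row 1: a1 a2 b13 a4 a5
  row 2: a1 b22 a3 a4 a5
  row 3: b31 a2 a3 a4 a5
Rows 1 and 2 agree on A; apply A→C, E and equate their C, E entries.
Rows 1 and 3 agree on B, D; apply B, D→A, E and equate their A, E entries.
Rows 1 and 2 agree on D; apply D→B and equate their B entries.
Row 1 is now all distinguished symbols — the join is lossless.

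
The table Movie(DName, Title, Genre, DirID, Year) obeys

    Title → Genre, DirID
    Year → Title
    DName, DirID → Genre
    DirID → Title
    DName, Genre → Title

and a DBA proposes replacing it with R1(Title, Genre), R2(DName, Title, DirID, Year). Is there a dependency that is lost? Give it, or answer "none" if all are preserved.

Check DName, Genre → Title: no single fragment contains all of {DName, Title, Genre}, and the restricted closure of {DName, Genre} across the fragments never reaches {Title}.
Title → Genre, DirID is preserved.
Year → Title is preserved.
DName, DirID → Genre is preserved.
DirID → Title is preserved.

DName, Genre → Title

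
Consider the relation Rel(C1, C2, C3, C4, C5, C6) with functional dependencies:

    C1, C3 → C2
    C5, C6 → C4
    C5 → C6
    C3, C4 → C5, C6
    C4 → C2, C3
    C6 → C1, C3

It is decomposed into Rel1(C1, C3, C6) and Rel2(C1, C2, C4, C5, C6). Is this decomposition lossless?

Yes

Common attributes: Rel1 ∩ Rel2 = {C1, C6}.
Closure of {C1, C6}: C6 → C1, C3 applies, adding C3; C1, C3 → C2 applies, adding C2. So (C1, C6)⁺ = {C1, C2, C3, C6}.
This closure contains every attribute of Rel1, so Rel1 ∩ Rel2 → Rel1. The join is lossless.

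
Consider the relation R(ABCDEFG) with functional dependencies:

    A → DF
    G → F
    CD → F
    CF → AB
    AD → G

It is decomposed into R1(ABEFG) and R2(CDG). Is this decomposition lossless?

Common attributes: R1 ∩ R2 = {G}.
Closure of {G}: G → F applies, adding F. So (G)⁺ = {FG}.
The closure contains neither all of R1 = {ABEFG} nor all of R2 = {CDG}, so the common attributes are not a superkey of either fragment. The join is lossy.

No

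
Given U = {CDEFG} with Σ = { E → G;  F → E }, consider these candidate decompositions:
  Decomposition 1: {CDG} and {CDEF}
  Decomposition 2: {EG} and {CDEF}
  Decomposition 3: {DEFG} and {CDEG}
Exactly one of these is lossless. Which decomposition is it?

Decomposition 1: common = {CD}, closure = {CD} → lossy.
Decomposition 2: common = {E}, closure = {EG} → lossless.
Decomposition 3: common = {DEG}, closure = {DEG} → lossy.

Decomposition 2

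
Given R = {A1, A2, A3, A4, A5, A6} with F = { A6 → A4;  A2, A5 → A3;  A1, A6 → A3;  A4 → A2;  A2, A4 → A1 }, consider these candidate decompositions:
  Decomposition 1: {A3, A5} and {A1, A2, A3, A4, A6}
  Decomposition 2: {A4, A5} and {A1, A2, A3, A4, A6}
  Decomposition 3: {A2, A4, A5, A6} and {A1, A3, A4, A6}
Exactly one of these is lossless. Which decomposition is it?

Decomposition 3

Decomposition 1: common = {A3}, closure = {A3} → lossy.
Decomposition 2: common = {A4}, closure = {A1, A2, A4} → lossy.
Decomposition 3: common = {A4, A6}, closure = {A1, A2, A3, A4, A6} → lossless.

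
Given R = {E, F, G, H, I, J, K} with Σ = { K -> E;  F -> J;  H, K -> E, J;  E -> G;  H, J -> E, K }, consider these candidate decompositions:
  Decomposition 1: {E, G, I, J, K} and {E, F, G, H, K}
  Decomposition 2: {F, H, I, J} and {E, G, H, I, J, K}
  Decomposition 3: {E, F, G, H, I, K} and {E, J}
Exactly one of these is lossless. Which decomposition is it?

Decomposition 1: common = {E, G, K}, closure = {E, G, K} → lossy.
Decomposition 2: common = {H, I, J}, closure = {E, G, H, I, J, K} → lossless.
Decomposition 3: common = {E}, closure = {E, G} → lossy.

Decomposition 2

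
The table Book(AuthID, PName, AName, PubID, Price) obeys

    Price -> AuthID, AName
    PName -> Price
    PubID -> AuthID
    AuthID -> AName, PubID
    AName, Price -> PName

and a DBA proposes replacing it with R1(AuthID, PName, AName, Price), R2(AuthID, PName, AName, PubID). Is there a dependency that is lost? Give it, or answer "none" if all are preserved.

Price → AuthID, AName lies within R1.
PName → Price lies within R1.
PubID → AuthID lies within R2.
AuthID → AName, PubID lies within R2.
AName, Price → PName lies within R1.
Every dependency is enforceable on the fragments, so the decomposition is dependency-preserving.

none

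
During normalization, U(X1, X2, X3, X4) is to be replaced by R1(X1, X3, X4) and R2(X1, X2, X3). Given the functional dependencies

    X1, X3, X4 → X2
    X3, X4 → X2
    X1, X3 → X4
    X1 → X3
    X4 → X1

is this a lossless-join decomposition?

Common attributes: R1 ∩ R2 = {X1, X3}.
Closure of {X1, X3}: X1, X3 → X4 applies, adding X4; X1, X3, X4 → X2 applies, adding X2. So (X1, X3)⁺ = {X1, X2, X3, X4}.
This closure contains every attribute of R1, so R1 ∩ R2 → R1. The join is lossless.

Yes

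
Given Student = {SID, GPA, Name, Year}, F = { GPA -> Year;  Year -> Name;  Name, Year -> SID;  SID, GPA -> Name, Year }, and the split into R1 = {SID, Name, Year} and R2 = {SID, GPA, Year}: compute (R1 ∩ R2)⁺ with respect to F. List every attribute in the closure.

R1 ∩ R2 = {SID, Year}.
Year → Name applies, adding Name
Closure: {SID, Name, Year}.

SID, Name, Year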